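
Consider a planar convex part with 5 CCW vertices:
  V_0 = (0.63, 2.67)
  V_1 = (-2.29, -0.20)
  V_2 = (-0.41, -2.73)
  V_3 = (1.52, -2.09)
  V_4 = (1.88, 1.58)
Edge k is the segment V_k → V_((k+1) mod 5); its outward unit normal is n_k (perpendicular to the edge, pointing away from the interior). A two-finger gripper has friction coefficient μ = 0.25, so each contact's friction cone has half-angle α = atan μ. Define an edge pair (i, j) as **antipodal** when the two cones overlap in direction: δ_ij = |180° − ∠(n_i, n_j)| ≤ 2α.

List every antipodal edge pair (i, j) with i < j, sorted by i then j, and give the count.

count = 2; pairs: (0,2), (1,4)

α = atan 0.25 = 14.04°;  2α = 28.07°
n_0 = (-0.7010, +0.7132)
n_1 = (-0.8027, -0.5964)
n_2 = (+0.3148, -0.9492)
n_3 = (+0.9952, -0.0976)
n_4 = (+0.6572, +0.7537)
  (0,1): δ = 97.89°  ·
  (0,2): δ = 26.16°  ✓
  (0,3): δ = 39.89°  ·
  (0,4): δ = 94.41°  ·
  (1,2): δ = 108.27°  ·
  (1,3): δ = 42.22°  ·
  (1,4): δ = 12.30°  ✓
  (2,3): δ = 113.95°  ·
  (2,4): δ = 59.43°  ·
  (3,4): δ = 125.49°  ·
antipodal pairs: 2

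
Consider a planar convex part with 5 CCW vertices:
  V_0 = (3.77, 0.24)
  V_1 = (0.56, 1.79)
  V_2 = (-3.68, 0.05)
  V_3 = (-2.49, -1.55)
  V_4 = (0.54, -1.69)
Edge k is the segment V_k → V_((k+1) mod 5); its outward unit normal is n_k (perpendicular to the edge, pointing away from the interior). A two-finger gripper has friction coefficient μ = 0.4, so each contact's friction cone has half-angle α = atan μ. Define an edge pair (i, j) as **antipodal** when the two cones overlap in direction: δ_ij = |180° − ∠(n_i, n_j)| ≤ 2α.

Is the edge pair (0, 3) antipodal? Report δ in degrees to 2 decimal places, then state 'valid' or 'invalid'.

δ = 23.13°, valid

α = atan 0.4 = 21.80°;  2α = 43.60°
edge 0: e_0 = (-3.21, +1.55);  n_0 = (+0.4348, +0.9005)
edge 3: e_3 = (+3.03, -0.14);  n_3 = (-0.0462, -0.9989)
∠(n_0, n_3) = 156.87°
δ = |180° − 156.87°| = 23.13°
23.13° ≤ 2α = 43.60°  →  valid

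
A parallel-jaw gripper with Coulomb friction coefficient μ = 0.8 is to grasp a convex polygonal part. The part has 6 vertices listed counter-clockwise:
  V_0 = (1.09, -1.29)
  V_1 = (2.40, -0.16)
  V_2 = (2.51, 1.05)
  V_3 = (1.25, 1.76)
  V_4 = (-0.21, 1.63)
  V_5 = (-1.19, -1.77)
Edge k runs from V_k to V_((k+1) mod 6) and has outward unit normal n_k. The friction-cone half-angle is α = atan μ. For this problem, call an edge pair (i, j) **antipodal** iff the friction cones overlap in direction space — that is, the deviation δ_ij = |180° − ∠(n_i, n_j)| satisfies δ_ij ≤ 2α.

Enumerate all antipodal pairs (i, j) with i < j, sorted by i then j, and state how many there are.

α = atan 0.8 = 38.66°;  2α = 77.32°
n_0 = (+0.6532, -0.7572)
n_1 = (+0.9959, -0.0905)
n_2 = (+0.4909, +0.8712)
n_3 = (-0.0887, +0.9961)
n_4 = (-0.9609, +0.2770)
n_5 = (+0.2060, -0.9785)
  (0,1): δ = 135.98°  ·
  (0,2): δ = 70.18°  ✓
  (0,3): δ = 35.69°  ✓
  (0,4): δ = 33.14°  ✓
  (0,5): δ = 151.11°  ·
  (1,2): δ = 114.21°  ·
  (1,3): δ = 79.72°  ·
  (1,4): δ = 10.88°  ✓
  (1,5): δ = 107.08°  ·
  (2,3): δ = 145.51°  ·
  (2,4): δ = 76.68°  ✓
  (2,5): δ = 41.29°  ✓
  (3,4): δ = 111.17°  ·
  (3,5): δ = 6.80°  ✓
  (4,5): δ = 62.03°  ✓
antipodal pairs: 8

count = 8; pairs: (0,2), (0,3), (0,4), (1,4), (2,4), (2,5), (3,5), (4,5)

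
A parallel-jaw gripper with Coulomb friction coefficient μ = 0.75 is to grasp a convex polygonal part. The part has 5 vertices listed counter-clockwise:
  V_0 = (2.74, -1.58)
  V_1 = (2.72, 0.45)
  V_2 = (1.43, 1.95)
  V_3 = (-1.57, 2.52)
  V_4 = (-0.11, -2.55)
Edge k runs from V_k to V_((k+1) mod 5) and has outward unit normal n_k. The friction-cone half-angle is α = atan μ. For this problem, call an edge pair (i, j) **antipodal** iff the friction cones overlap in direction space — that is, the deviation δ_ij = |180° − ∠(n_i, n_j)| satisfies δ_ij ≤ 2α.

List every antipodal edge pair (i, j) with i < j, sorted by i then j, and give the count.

α = atan 0.75 = 36.87°;  2α = 73.74°
n_0 = (+1.0000, +0.0099)
n_1 = (+0.7582, +0.6520)
n_2 = (+0.1867, +0.9824)
n_3 = (-0.9609, -0.2767)
n_4 = (+0.3222, -0.9467)
  (0,1): δ = 139.87°  ·
  (0,2): δ = 101.32°  ·
  (0,3): δ = 15.50°  ✓
  (0,4): δ = 108.23°  ·
  (1,2): δ = 141.45°  ·
  (1,3): δ = 24.63°  ✓
  (1,4): δ = 68.10°  ✓
  (2,3): δ = 63.18°  ✓
  (2,4): δ = 29.55°  ✓
  (3,4): δ = 87.27°  ·
antipodal pairs: 5

count = 5; pairs: (0,3), (1,3), (1,4), (2,3), (2,4)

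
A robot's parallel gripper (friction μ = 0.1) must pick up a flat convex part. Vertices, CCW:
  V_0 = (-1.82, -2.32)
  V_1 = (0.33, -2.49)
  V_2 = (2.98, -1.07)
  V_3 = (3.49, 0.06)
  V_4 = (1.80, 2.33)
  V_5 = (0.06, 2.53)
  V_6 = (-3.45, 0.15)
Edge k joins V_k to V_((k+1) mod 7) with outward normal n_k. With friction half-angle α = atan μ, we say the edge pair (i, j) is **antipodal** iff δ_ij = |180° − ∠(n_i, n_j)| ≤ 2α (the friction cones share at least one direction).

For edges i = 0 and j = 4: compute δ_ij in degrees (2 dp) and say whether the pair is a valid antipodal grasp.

α = atan 0.1 = 5.71°;  2α = 11.42°
edge 0: e_0 = (+2.15, -0.17);  n_0 = (-0.0788, -0.9969)
edge 4: e_4 = (-1.74, +0.20);  n_4 = (+0.1142, +0.9935)
∠(n_0, n_4) = 177.96°
δ = |180° − 177.96°| = 2.04°
2.04° ≤ 2α = 11.42°  →  valid

δ = 2.04°, valid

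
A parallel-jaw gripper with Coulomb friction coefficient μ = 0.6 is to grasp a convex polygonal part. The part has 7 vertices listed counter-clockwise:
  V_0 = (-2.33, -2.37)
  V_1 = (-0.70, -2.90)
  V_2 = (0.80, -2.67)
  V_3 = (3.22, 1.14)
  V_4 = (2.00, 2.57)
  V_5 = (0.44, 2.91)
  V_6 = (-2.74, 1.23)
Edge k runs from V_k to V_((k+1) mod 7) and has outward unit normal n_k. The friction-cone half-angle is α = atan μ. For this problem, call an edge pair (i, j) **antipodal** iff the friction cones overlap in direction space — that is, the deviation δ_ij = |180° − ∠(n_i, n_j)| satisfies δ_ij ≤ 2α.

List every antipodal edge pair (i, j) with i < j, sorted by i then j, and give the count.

α = atan 0.6 = 30.96°;  2α = 61.93°
n_0 = (-0.3092, -0.9510)
n_1 = (+0.1516, -0.9884)
n_2 = (+0.8441, -0.5362)
n_3 = (+0.7608, +0.6490)
n_4 = (+0.2129, +0.9771)
n_5 = (-0.4671, +0.8842)
n_6 = (-0.9936, -0.1132)
  (0,1): δ = 153.27°  ·
  (0,2): δ = 104.41°  ·
  (0,3): δ = 31.52°  ✓
  (0,4): δ = 5.72°  ✓
  (0,5): δ = 45.86°  ✓
  (0,6): δ = 114.51°  ·
  (1,2): δ = 131.14°  ·
  (1,3): δ = 58.25°  ✓
  (1,4): δ = 21.01°  ✓
  (1,5): δ = 19.13°  ✓
  (1,6): δ = 87.78°  ·
  (2,3): δ = 107.11°  ·
  (2,4): δ = 69.87°  ·
  (2,5): δ = 29.73°  ✓
  (2,6): δ = 38.92°  ✓
  (3,4): δ = 142.76°  ·
  (3,5): δ = 102.62°  ·
  (3,6): δ = 33.97°  ✓
  (4,5): δ = 139.86°  ·
  (4,6): δ = 71.21°  ·
  (5,6): δ = 111.35°  ·
antipodal pairs: 9

count = 9; pairs: (0,3), (0,4), (0,5), (1,3), (1,4), (1,5), (2,5), (2,6), (3,6)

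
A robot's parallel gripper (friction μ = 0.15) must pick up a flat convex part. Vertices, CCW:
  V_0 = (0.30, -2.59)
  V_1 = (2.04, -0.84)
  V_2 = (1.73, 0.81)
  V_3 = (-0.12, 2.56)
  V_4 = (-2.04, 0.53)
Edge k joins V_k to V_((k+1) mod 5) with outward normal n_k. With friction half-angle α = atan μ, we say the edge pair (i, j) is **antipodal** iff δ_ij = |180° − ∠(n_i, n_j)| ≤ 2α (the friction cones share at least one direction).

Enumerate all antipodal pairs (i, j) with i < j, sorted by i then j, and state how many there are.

count = 2; pairs: (0,3), (2,4)

α = atan 0.15 = 8.53°;  2α = 17.06°
n_0 = (+0.7091, -0.7051)
n_1 = (+0.9828, +0.1846)
n_2 = (+0.6872, +0.7265)
n_3 = (-0.7265, +0.6871)
n_4 = (-0.8000, -0.6000)
  (0,1): δ = 124.52°  ·
  (0,2): δ = 88.57°  ·
  (0,3): δ = 1.43°  ✓
  (0,4): δ = 81.71°  ·
  (1,2): δ = 144.05°  ·
  (1,3): δ = 54.05°  ·
  (1,4): δ = 26.23°  ·
  (2,3): δ = 90.00°  ·
  (2,4): δ = 9.72°  ✓
  (3,4): δ = 99.73°  ·
antipodal pairs: 2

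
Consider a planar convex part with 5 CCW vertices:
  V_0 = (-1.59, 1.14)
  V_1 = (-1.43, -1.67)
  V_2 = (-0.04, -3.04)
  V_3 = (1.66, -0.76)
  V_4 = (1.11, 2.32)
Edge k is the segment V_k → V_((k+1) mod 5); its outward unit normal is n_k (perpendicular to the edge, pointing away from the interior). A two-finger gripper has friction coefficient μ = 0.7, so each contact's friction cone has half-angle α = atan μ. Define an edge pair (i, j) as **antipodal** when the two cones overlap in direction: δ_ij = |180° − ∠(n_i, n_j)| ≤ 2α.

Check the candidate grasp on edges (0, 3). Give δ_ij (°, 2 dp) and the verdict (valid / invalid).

α = atan 0.7 = 34.99°;  2α = 69.98°
edge 0: e_0 = (+0.16, -2.81);  n_0 = (-0.9984, -0.0568)
edge 3: e_3 = (-0.55, +3.08);  n_3 = (+0.9844, +0.1758)
∠(n_0, n_3) = 173.13°
δ = |180° − 173.13°| = 6.87°
6.87° ≤ 2α = 69.98°  →  valid

δ = 6.87°, valid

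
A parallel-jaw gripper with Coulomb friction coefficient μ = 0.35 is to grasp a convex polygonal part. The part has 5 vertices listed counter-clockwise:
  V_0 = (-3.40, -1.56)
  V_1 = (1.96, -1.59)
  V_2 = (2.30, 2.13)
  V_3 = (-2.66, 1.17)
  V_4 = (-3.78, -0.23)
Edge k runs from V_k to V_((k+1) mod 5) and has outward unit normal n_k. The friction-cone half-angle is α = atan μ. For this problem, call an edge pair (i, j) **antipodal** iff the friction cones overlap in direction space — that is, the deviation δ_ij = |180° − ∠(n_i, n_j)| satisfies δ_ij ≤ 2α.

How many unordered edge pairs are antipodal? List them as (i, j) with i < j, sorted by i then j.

α = atan 0.35 = 19.29°;  2α = 38.58°
n_0 = (-0.0056, -1.0000)
n_1 = (+0.9958, -0.0910)
n_2 = (-0.1900, +0.9818)
n_3 = (-0.7809, +0.6247)
n_4 = (-0.9615, -0.2747)
  (0,1): δ = 94.90°  ·
  (0,2): δ = 11.27°  ✓
  (0,3): δ = 51.66°  ·
  (0,4): δ = 106.27°  ·
  (1,2): δ = 73.82°  ·
  (1,3): δ = 33.44°  ✓
  (1,4): δ = 21.17°  ✓
  (2,3): δ = 139.61°  ·
  (2,4): δ = 85.01°  ·
  (3,4): δ = 125.39°  ·
antipodal pairs: 3

count = 3; pairs: (0,2), (1,3), (1,4)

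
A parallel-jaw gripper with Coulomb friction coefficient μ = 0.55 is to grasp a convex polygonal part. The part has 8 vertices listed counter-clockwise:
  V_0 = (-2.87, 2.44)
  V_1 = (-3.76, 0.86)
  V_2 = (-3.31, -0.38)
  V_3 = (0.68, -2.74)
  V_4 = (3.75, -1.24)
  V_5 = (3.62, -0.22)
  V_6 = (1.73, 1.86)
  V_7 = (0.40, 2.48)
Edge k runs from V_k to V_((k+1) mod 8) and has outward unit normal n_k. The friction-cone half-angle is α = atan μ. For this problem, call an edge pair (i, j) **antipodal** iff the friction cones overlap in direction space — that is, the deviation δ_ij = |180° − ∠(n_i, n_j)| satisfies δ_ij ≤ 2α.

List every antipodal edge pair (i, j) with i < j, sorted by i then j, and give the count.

α = atan 0.55 = 28.81°;  2α = 57.62°
n_0 = (-0.8713, +0.4908)
n_1 = (-0.9400, -0.3411)
n_2 = (-0.5091, -0.8607)
n_3 = (+0.4390, -0.8985)
n_4 = (+0.9920, +0.1264)
n_5 = (+0.7401, +0.6725)
n_6 = (+0.4225, +0.9064)
n_7 = (-0.0122, +0.9999)
  (0,1): δ = 130.66°  ·
  (0,2): δ = 91.21°  ·
  (0,3): δ = 34.57°  ✓
  (0,4): δ = 36.66°  ✓
  (0,5): δ = 71.65°  ·
  (0,6): δ = 94.40°  ·
  (0,7): δ = 120.09°  ·
  (1,2): δ = 140.55°  ·
  (1,3): δ = 83.91°  ·
  (1,4): δ = 12.68°  ✓
  (1,5): δ = 22.31°  ✓
  (1,6): δ = 45.06°  ✓
  (1,7): δ = 70.75°  ·
  (2,3): δ = 123.36°  ·
  (2,4): δ = 52.13°  ✓
  (2,5): δ = 17.14°  ✓
  (2,6): δ = 5.61°  ✓
  (2,7): δ = 31.30°  ✓
  (3,4): δ = 108.78°  ·
  (3,5): δ = 73.78°  ·
  (3,6): δ = 51.03°  ✓
  (3,7): δ = 25.34°  ✓
  (4,5): δ = 145.00°  ·
  (4,6): δ = 122.26°  ·
  (4,7): δ = 96.56°  ·
  (5,6): δ = 157.25°  ·
  (5,7): δ = 131.56°  ·
  (6,7): δ = 154.31°  ·
antipodal pairs: 11

count = 11; pairs: (0,3), (0,4), (1,4), (1,5), (1,6), (2,4), (2,5), (2,6), (2,7), (3,6), (3,7)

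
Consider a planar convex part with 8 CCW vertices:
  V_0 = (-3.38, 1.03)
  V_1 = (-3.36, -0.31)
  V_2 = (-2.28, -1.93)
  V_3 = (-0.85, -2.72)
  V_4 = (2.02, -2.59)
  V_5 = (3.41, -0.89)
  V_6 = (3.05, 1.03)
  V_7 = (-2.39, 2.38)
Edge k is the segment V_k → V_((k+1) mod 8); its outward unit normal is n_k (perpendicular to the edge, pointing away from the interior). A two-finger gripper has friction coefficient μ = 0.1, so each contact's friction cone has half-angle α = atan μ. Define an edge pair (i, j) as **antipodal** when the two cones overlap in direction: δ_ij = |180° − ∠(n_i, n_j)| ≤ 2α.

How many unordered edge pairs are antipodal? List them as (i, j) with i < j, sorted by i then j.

α = atan 0.1 = 5.71°;  2α = 11.42°
n_0 = (-0.9999, -0.0149)
n_1 = (-0.8321, -0.5547)
n_2 = (-0.4836, -0.8753)
n_3 = (+0.0452, -0.9990)
n_4 = (+0.7742, -0.6330)
n_5 = (+0.9829, +0.1843)
n_6 = (+0.2409, +0.9706)
n_7 = (-0.8064, +0.5914)
  (0,1): δ = 147.17°  ·
  (0,2): δ = 119.77°  ·
  (0,3): δ = 88.26°  ·
  (0,4): δ = 40.13°  ·
  (0,5): δ = 9.76°  ✓
  (0,6): δ = 75.21°  ·
  (0,7): δ = 142.89°  ·
  (1,2): δ = 152.61°  ·
  (1,3): δ = 121.10°  ·
  (1,4): δ = 72.96°  ·
  (1,5): δ = 23.07°  ·
  (1,6): δ = 42.37°  ·
  (1,7): δ = 110.06°  ·
  (2,3): δ = 148.49°  ·
  (2,4): δ = 100.35°  ·
  (2,5): δ = 50.46°  ·
  (2,6): δ = 14.98°  ·
  (2,7): δ = 82.66°  ·
  (3,4): δ = 131.86°  ·
  (3,5): δ = 81.97°  ·
  (3,6): δ = 16.53°  ·
  (3,7): δ = 51.15°  ·
  (4,5): δ = 130.11°  ·
  (4,6): δ = 64.67°  ·
  (4,7): δ = 3.02°  ✓
  (5,6): δ = 114.56°  ·
  (5,7): δ = 46.87°  ·
  (6,7): δ = 112.32°  ·
antipodal pairs: 2

count = 2; pairs: (0,5), (4,7)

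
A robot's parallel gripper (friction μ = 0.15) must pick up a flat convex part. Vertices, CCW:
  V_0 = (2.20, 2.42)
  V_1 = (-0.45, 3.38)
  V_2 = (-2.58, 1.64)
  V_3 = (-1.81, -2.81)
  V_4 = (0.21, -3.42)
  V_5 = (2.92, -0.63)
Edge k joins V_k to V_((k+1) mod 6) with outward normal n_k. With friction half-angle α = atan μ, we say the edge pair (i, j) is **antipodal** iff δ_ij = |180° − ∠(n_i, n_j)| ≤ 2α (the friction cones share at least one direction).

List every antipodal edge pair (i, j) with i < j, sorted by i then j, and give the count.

α = atan 0.15 = 8.53°;  2α = 17.06°
n_0 = (+0.3406, +0.9402)
n_1 = (-0.6326, +0.7744)
n_2 = (-0.9854, -0.1705)
n_3 = (-0.2891, -0.9573)
n_4 = (+0.7173, -0.6967)
n_5 = (+0.9732, +0.2298)
  (0,1): δ = 120.84°  ·
  (0,2): δ = 60.27°  ·
  (0,3): δ = 3.11°  ✓
  (0,4): δ = 65.75°  ·
  (0,5): δ = 123.20°  ·
  (1,2): δ = 119.43°  ·
  (1,3): δ = 56.05°  ·
  (1,4): δ = 6.59°  ✓
  (1,5): δ = 64.04°  ·
  (2,3): δ = 116.62°  ·
  (2,4): δ = 53.98°  ·
  (2,5): δ = 3.47°  ✓
  (3,4): δ = 117.36°  ·
  (3,5): δ = 59.91°  ·
  (4,5): δ = 122.55°  ·
antipodal pairs: 3

count = 3; pairs: (0,3), (1,4), (2,5)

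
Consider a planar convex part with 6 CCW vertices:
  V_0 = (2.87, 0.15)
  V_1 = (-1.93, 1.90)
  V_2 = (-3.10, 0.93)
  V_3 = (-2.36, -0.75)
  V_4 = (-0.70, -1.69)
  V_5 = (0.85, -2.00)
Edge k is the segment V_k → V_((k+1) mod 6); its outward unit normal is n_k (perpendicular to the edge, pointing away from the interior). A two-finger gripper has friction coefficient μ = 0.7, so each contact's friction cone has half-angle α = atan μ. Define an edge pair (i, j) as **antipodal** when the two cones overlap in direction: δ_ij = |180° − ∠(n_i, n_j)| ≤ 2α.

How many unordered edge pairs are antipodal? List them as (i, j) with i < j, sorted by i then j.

count = 8; pairs: (0,2), (0,3), (0,4), (0,5), (1,3), (1,4), (1,5), (2,5)

α = atan 0.7 = 34.99°;  2α = 69.98°
n_0 = (+0.3425, +0.9395)
n_1 = (-0.6382, +0.7698)
n_2 = (-0.9152, -0.4031)
n_3 = (-0.4927, -0.8702)
n_4 = (-0.1961, -0.9806)
n_5 = (+0.7288, -0.6847)
  (0,1): δ = 120.31°  ·
  (0,2): δ = 46.20°  ✓
  (0,3): δ = 9.49°  ✓
  (0,4): δ = 8.72°  ✓
  (0,5): δ = 66.82°  ✓
  (1,2): δ = 105.89°  ·
  (1,3): δ = 69.18°  ✓
  (1,4): δ = 50.97°  ✓
  (1,5): δ = 7.12°  ✓
  (2,3): δ = 143.29°  ·
  (2,4): δ = 125.08°  ·
  (2,5): δ = 66.99°  ✓
  (3,4): δ = 161.79°  ·
  (3,5): δ = 103.69°  ·
  (4,5): δ = 121.90°  ·
antipodal pairs: 8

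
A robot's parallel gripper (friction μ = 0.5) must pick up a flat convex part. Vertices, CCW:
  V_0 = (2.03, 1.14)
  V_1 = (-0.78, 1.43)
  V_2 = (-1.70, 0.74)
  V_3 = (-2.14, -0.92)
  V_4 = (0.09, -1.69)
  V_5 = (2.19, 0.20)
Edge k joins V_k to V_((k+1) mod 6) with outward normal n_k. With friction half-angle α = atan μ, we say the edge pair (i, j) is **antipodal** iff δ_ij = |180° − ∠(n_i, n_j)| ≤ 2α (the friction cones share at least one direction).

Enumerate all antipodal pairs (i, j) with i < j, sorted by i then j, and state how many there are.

count = 5; pairs: (0,3), (0,4), (1,4), (2,4), (2,5)

α = atan 0.5 = 26.57°;  2α = 53.13°
n_0 = (+0.1027, +0.9947)
n_1 = (-0.6000, +0.8000)
n_2 = (-0.9666, +0.2562)
n_3 = (-0.3264, -0.9452)
n_4 = (+0.6690, -0.7433)
n_5 = (+0.9858, +0.1678)
  (0,1): δ = 137.24°  ·
  (0,2): δ = 98.95°  ·
  (0,3): δ = 13.16°  ✓
  (0,4): δ = 47.88°  ✓
  (0,5): δ = 105.55°  ·
  (1,2): δ = 141.72°  ·
  (1,3): δ = 55.92°  ·
  (1,4): δ = 5.12°  ✓
  (1,5): δ = 62.79°  ·
  (2,3): δ = 94.20°  ·
  (2,4): δ = 33.17°  ✓
  (2,5): δ = 24.51°  ✓
  (3,4): δ = 118.96°  ·
  (3,5): δ = 61.29°  ·
  (4,5): δ = 122.33°  ·
antipodal pairs: 5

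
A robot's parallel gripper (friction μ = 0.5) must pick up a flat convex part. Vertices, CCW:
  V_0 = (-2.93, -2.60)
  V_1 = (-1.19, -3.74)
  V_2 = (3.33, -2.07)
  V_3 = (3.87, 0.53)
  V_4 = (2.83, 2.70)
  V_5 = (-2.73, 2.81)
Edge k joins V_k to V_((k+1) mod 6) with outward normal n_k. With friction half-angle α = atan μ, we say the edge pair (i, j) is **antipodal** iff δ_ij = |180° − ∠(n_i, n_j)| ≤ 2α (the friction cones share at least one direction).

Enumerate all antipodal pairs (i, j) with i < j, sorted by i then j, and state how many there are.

count = 5; pairs: (0,3), (0,4), (1,4), (2,5), (3,5)

α = atan 0.5 = 26.57°;  2α = 53.13°
n_0 = (-0.5480, -0.8365)
n_1 = (+0.3466, -0.9380)
n_2 = (+0.9791, -0.2034)
n_3 = (+0.9018, +0.4322)
n_4 = (+0.0198, +0.9998)
n_5 = (-0.9993, +0.0369)
  (0,1): δ = 126.49°  ·
  (0,2): δ = 68.50°  ·
  (0,3): δ = 31.16°  ✓
  (0,4): δ = 32.10°  ✓
  (0,5): δ = 121.11°  ·
  (1,2): δ = 122.01°  ·
  (1,3): δ = 84.67°  ·
  (1,4): δ = 21.41°  ✓
  (1,5): δ = 67.61°  ·
  (2,3): δ = 142.66°  ·
  (2,4): δ = 79.40°  ·
  (2,5): δ = 9.62°  ✓
  (3,4): δ = 116.74°  ·
  (3,5): δ = 27.72°  ✓
  (4,5): δ = 90.98°  ·
antipodal pairs: 5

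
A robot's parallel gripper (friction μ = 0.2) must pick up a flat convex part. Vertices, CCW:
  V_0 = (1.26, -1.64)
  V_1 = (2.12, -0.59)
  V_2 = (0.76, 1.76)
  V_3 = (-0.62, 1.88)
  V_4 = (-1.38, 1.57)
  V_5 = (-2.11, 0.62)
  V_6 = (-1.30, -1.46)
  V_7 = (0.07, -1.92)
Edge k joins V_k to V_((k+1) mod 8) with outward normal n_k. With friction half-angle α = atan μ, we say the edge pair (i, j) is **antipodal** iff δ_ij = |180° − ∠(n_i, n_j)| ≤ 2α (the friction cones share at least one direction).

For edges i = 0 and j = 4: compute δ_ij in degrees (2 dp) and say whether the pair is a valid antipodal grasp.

δ = 1.78°, valid

α = atan 0.2 = 11.31°;  2α = 22.62°
edge 0: e_0 = (+0.86, +1.05);  n_0 = (+0.7736, -0.6336)
edge 4: e_4 = (-0.73, -0.95);  n_4 = (-0.7929, +0.6093)
∠(n_0, n_4) = 178.22°
δ = |180° − 178.22°| = 1.78°
1.78° ≤ 2α = 22.62°  →  valid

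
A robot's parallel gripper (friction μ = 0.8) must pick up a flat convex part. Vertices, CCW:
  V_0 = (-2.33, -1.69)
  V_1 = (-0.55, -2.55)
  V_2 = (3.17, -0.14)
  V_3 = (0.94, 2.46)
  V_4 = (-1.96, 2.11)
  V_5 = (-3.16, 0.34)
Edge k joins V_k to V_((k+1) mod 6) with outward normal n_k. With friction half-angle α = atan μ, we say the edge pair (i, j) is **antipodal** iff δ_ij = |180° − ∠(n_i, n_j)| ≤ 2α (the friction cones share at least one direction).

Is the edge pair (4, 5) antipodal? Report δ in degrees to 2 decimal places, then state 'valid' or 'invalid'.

α = atan 0.8 = 38.66°;  2α = 77.32°
edge 4: e_4 = (-1.20, -1.77);  n_4 = (-0.8277, +0.5612)
edge 5: e_5 = (+0.83, -2.03);  n_5 = (-0.9256, -0.3785)
∠(n_4, n_5) = 56.37°
δ = |180° − 56.37°| = 123.63°
123.63° > 2α = 77.32°  →  invalid

δ = 123.63°, invalid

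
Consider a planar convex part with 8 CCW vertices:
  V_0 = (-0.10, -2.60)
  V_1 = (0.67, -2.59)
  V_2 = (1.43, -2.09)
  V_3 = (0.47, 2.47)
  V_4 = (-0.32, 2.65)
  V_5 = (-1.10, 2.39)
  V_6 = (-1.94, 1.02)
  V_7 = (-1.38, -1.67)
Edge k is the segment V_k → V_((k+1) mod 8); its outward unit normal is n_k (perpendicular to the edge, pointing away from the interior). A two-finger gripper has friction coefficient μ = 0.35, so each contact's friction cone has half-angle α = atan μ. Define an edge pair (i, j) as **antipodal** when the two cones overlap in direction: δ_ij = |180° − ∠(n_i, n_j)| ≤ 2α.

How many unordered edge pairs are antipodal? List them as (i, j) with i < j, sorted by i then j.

count = 6; pairs: (0,3), (0,4), (1,4), (1,5), (2,6), (3,7)

α = atan 0.35 = 19.29°;  2α = 38.58°
n_0 = (+0.0130, -0.9999)
n_1 = (+0.5496, -0.8354)
n_2 = (+0.9785, +0.2060)
n_3 = (+0.2222, +0.9750)
n_4 = (-0.3162, +0.9487)
n_5 = (-0.8525, +0.5227)
n_6 = (-0.9790, -0.2038)
n_7 = (-0.5878, -0.8090)
  (0,1): δ = 147.40°  ·
  (0,2): δ = 78.86°  ·
  (0,3): δ = 13.58°  ✓
  (0,4): δ = 17.69°  ✓
  (0,5): δ = 57.74°  ·
  (0,6): δ = 101.02°  ·
  (0,7): δ = 143.26°  ·
  (1,2): δ = 111.45°  ·
  (1,3): δ = 46.18°  ·
  (1,4): δ = 14.91°  ✓
  (1,5): δ = 25.15°  ✓
  (1,6): δ = 68.42°  ·
  (1,7): δ = 110.66°  ·
  (2,3): δ = 114.72°  ·
  (2,4): δ = 83.45°  ·
  (2,5): δ = 43.40°  ·
  (2,6): δ = 0.13°  ✓
  (2,7): δ = 42.11°  ·
  (3,4): δ = 148.73°  ·
  (3,5): δ = 108.68°  ·
  (3,6): δ = 65.40°  ·
  (3,7): δ = 23.17°  ✓
  (4,5): δ = 139.95°  ·
  (4,6): δ = 96.68°  ·
  (4,7): δ = 54.44°  ·
  (5,6): δ = 136.73°  ·
  (5,7): δ = 94.49°  ·
  (6,7): δ = 137.76°  ·
antipodal pairs: 6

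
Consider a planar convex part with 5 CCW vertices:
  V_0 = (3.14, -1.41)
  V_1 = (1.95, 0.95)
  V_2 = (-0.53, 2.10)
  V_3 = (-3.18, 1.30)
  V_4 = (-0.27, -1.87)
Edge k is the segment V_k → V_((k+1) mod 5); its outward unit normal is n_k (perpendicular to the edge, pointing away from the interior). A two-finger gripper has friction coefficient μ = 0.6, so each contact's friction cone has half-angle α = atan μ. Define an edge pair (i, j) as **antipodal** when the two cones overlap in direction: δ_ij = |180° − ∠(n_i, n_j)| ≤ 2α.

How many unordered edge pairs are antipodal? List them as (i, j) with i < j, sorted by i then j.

α = atan 0.6 = 30.96°;  2α = 61.93°
n_0 = (+0.8929, +0.4502)
n_1 = (+0.4207, +0.9072)
n_2 = (-0.2890, +0.9573)
n_3 = (-0.7367, -0.6763)
n_4 = (+0.1337, -0.9910)
  (0,1): δ = 141.64°  ·
  (0,2): δ = 99.96°  ·
  (0,3): δ = 15.79°  ✓
  (0,4): δ = 70.92°  ·
  (1,2): δ = 138.32°  ·
  (1,3): δ = 22.57°  ✓
  (1,4): δ = 32.56°  ✓
  (2,3): δ = 64.25°  ·
  (2,4): δ = 9.12°  ✓
  (3,4): δ = 124.87°  ·
antipodal pairs: 4

count = 4; pairs: (0,3), (1,3), (1,4), (2,4)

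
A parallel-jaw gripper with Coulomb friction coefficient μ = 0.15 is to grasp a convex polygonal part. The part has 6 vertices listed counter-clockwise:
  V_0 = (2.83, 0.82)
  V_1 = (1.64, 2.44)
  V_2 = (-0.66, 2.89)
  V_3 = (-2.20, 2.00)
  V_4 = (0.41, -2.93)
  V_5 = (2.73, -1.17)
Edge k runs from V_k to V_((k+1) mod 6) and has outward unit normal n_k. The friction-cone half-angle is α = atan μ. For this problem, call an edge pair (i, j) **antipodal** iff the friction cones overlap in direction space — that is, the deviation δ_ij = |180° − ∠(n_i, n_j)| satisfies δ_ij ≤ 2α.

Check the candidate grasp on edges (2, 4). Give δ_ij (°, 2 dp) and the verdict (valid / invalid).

α = atan 0.15 = 8.53°;  2α = 17.06°
edge 2: e_2 = (-1.54, -0.89);  n_2 = (-0.5004, +0.8658)
edge 4: e_4 = (+2.32, +1.76);  n_4 = (+0.6044, -0.7967)
∠(n_2, n_4) = 172.84°
δ = |180° − 172.84°| = 7.16°
7.16° ≤ 2α = 17.06°  →  valid

δ = 7.16°, valid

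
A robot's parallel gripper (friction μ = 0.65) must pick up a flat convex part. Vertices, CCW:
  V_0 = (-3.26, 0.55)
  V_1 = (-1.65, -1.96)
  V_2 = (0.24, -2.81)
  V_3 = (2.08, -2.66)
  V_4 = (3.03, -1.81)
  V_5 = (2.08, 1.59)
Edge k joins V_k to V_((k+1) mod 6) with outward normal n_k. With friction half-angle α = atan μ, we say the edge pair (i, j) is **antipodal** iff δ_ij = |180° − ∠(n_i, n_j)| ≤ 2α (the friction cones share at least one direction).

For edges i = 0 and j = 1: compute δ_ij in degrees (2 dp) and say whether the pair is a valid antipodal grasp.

α = atan 0.65 = 33.02°;  2α = 66.05°
edge 0: e_0 = (+1.61, -2.51);  n_0 = (-0.8417, -0.5399)
edge 1: e_1 = (+1.89, -0.85);  n_1 = (-0.4102, -0.9120)
∠(n_0, n_1) = 33.11°
δ = |180° − 33.11°| = 146.89°
146.89° > 2α = 66.05°  →  invalid

δ = 146.89°, invalid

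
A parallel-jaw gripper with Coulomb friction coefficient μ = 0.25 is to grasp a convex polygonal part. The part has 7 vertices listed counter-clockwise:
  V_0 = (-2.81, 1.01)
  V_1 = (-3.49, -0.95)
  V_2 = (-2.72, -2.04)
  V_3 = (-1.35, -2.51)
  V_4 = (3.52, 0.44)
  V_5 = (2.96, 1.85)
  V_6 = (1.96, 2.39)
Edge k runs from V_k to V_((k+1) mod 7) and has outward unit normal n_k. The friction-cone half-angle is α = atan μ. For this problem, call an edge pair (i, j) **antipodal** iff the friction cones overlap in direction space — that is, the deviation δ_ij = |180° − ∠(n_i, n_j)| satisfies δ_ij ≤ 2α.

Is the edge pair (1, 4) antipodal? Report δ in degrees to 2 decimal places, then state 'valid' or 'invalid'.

α = atan 0.25 = 14.04°;  2α = 28.07°
edge 1: e_1 = (+0.77, -1.09);  n_1 = (-0.8168, -0.5770)
edge 4: e_4 = (-0.56, +1.41);  n_4 = (+0.9294, +0.3691)
∠(n_1, n_4) = 166.42°
δ = |180° − 166.42°| = 13.58°
13.58° ≤ 2α = 28.07°  →  valid

δ = 13.58°, valid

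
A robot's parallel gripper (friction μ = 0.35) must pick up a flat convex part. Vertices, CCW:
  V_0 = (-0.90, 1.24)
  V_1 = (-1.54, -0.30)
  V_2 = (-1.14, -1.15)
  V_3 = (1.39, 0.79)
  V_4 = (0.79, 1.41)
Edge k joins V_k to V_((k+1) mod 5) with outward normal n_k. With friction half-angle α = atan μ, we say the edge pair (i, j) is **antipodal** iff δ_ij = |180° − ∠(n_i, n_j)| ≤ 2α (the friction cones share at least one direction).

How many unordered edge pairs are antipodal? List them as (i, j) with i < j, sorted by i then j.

count = 3; pairs: (0,2), (1,3), (2,4)

α = atan 0.35 = 19.29°;  2α = 38.58°
n_0 = (-0.9234, +0.3838)
n_1 = (-0.9048, -0.4258)
n_2 = (+0.6085, -0.7936)
n_3 = (+0.7186, +0.6954)
n_4 = (-0.1001, +0.9950)
  (0,1): δ = 132.23°  ·
  (0,2): δ = 29.95°  ✓
  (0,3): δ = 66.63°  ·
  (0,4): δ = 118.31°  ·
  (1,2): δ = 77.72°  ·
  (1,3): δ = 18.86°  ✓
  (1,4): δ = 70.54°  ·
  (2,3): δ = 83.42°  ·
  (2,4): δ = 31.74°  ✓
  (3,4): δ = 128.32°  ·
antipodal pairs: 3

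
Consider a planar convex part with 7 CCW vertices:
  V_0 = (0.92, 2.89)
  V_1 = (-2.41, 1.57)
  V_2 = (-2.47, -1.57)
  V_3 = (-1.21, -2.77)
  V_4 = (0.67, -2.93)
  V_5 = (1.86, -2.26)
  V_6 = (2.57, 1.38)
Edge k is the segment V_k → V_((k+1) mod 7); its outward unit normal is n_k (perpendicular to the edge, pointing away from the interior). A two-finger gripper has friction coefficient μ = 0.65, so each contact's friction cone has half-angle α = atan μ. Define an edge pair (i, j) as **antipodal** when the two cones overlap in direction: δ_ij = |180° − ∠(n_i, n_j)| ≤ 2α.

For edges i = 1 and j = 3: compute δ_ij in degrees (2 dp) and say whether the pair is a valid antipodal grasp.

α = atan 0.65 = 33.02°;  2α = 66.05°
edge 1: e_1 = (-0.06, -3.14);  n_1 = (-0.9998, +0.0191)
edge 3: e_3 = (+1.88, -0.16);  n_3 = (-0.0848, -0.9964)
∠(n_1, n_3) = 86.23°
δ = |180° − 86.23°| = 93.77°
93.77° > 2α = 66.05°  →  invalid

δ = 93.77°, invalid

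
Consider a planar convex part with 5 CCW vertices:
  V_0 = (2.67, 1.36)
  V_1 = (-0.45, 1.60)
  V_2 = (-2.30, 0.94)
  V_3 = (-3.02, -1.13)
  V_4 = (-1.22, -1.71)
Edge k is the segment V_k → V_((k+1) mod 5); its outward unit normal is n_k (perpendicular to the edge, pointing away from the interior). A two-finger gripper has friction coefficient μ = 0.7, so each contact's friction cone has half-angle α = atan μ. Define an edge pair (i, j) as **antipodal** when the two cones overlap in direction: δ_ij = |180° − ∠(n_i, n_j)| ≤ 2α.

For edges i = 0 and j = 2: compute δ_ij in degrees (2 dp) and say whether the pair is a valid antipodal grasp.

δ = 104.78°, invalid

α = atan 0.7 = 34.99°;  2α = 69.98°
edge 0: e_0 = (-3.12, +0.24);  n_0 = (+0.0767, +0.9971)
edge 2: e_2 = (-0.72, -2.07);  n_2 = (-0.9445, +0.3285)
∠(n_0, n_2) = 75.22°
δ = |180° − 75.22°| = 104.78°
104.78° > 2α = 69.98°  →  invalid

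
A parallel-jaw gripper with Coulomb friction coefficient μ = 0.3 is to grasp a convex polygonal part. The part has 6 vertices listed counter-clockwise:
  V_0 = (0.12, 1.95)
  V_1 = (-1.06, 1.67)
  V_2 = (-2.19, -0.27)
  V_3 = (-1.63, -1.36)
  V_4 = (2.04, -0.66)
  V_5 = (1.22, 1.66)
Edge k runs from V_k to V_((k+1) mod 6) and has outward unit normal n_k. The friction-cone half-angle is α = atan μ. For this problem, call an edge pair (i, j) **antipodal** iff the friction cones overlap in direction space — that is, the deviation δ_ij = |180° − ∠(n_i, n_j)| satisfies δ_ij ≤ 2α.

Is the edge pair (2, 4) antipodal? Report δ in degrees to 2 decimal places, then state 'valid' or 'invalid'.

α = atan 0.3 = 16.70°;  2α = 33.40°
edge 2: e_2 = (+0.56, -1.09);  n_2 = (-0.8895, -0.4570)
edge 4: e_4 = (-0.82, +2.32);  n_4 = (+0.9428, +0.3332)
∠(n_2, n_4) = 172.27°
δ = |180° − 172.27°| = 7.73°
7.73° ≤ 2α = 33.40°  →  valid

δ = 7.73°, valid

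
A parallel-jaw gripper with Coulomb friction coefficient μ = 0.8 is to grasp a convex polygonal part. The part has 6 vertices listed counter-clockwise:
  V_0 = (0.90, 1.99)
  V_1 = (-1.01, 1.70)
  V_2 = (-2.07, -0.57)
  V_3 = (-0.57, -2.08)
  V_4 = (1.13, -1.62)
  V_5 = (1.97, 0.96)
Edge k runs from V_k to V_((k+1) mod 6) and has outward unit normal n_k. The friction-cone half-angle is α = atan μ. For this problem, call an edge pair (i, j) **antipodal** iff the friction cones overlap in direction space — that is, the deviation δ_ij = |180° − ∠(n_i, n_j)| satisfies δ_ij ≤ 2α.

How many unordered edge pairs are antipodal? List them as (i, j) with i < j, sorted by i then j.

α = atan 0.8 = 38.66°;  2α = 77.32°
n_0 = (-0.1501, +0.9887)
n_1 = (-0.9061, +0.4231)
n_2 = (-0.7095, -0.7048)
n_3 = (+0.2612, -0.9653)
n_4 = (+0.9509, -0.3096)
n_5 = (+0.6935, +0.7204)
  (0,1): δ = 123.66°  ·
  (0,2): δ = 53.82°  ✓
  (0,3): δ = 6.51°  ✓
  (0,4): δ = 63.33°  ✓
  (0,5): δ = 127.46°  ·
  (1,2): δ = 110.16°  ·
  (1,3): δ = 49.83°  ✓
  (1,4): δ = 7.00°  ✓
  (1,5): δ = 71.12°  ✓
  (2,3): δ = 119.67°  ·
  (2,4): δ = 62.84°  ✓
  (2,5): δ = 1.28°  ✓
  (3,4): δ = 123.18°  ·
  (3,5): δ = 59.05°  ✓
  (4,5): δ = 115.87°  ·
antipodal pairs: 9

count = 9; pairs: (0,2), (0,3), (0,4), (1,3), (1,4), (1,5), (2,4), (2,5), (3,5)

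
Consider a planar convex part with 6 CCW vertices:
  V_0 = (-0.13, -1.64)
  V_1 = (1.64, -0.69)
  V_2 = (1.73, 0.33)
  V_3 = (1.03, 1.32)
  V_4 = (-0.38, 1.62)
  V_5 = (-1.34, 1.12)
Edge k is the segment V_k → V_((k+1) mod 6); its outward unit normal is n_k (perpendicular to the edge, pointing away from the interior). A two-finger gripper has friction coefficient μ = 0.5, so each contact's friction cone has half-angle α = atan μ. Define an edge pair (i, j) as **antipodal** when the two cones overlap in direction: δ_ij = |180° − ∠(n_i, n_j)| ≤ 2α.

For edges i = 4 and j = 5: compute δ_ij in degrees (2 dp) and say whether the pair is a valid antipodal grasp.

α = atan 0.5 = 26.57°;  2α = 53.13°
edge 4: e_4 = (-0.96, -0.50);  n_4 = (-0.4619, +0.8869)
edge 5: e_5 = (+1.21, -2.76);  n_5 = (-0.9159, -0.4015)
∠(n_4, n_5) = 86.16°
δ = |180° − 86.16°| = 93.84°
93.84° > 2α = 53.13°  →  invalid

δ = 93.84°, invalid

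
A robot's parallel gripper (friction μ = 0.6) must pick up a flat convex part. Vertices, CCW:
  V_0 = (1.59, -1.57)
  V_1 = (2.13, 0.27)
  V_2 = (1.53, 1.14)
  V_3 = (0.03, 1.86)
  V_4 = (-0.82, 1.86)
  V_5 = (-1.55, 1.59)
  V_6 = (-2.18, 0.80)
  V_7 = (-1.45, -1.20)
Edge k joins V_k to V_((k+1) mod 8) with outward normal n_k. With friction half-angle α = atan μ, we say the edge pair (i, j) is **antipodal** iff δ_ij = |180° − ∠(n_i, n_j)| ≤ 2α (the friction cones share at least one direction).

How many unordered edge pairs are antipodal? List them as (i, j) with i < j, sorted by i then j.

α = atan 0.6 = 30.96°;  2α = 61.93°
n_0 = (+0.9595, -0.2816)
n_1 = (+0.8232, +0.5677)
n_2 = (+0.4327, +0.9015)
n_3 = (+0.0000, +1.0000)
n_4 = (-0.3469, +0.9379)
n_5 = (-0.7818, +0.6235)
n_6 = (-0.9394, -0.3429)
n_7 = (-0.1208, -0.9927)
  (0,1): δ = 129.05°  ·
  (0,2): δ = 99.29°  ·
  (0,3): δ = 73.64°  ·
  (0,4): δ = 53.35°  ✓
  (0,5): δ = 22.22°  ✓
  (0,6): δ = 36.41°  ✓
  (0,7): δ = 99.42°  ·
  (1,2): δ = 150.23°  ·
  (1,3): δ = 124.59°  ·
  (1,4): δ = 104.29°  ·
  (1,5): δ = 73.16°  ·
  (1,6): δ = 14.54°  ✓
  (1,7): δ = 48.47°  ✓
  (2,3): δ = 154.36°  ·
  (2,4): δ = 134.06°  ·
  (2,5): δ = 102.93°  ·
  (2,6): δ = 44.31°  ✓
  (2,7): δ = 18.70°  ✓
  (3,4): δ = 159.70°  ·
  (3,5): δ = 128.57°  ·
  (3,6): δ = 69.95°  ·
  (3,7): δ = 6.94°  ✓
  (4,5): δ = 148.87°  ·
  (4,6): δ = 90.25°  ·
  (4,7): δ = 27.24°  ✓
  (5,6): δ = 121.38°  ·
  (5,7): δ = 58.37°  ✓
  (6,7): δ = 116.99°  ·
antipodal pairs: 10

count = 10; pairs: (0,4), (0,5), (0,6), (1,6), (1,7), (2,6), (2,7), (3,7), (4,7), (5,7)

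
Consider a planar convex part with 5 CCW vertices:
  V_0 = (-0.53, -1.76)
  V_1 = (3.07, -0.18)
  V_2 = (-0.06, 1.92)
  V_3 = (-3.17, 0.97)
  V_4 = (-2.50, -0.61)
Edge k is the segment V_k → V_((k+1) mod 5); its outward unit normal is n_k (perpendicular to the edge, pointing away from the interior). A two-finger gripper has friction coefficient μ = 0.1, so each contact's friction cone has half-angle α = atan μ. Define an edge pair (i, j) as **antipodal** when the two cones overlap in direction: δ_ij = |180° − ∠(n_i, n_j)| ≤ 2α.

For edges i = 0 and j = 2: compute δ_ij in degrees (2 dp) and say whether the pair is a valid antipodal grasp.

δ = 6.71°, valid

α = atan 0.1 = 5.71°;  2α = 11.42°
edge 0: e_0 = (+3.60, +1.58);  n_0 = (+0.4019, -0.9157)
edge 2: e_2 = (-3.11, -0.95);  n_2 = (-0.2921, +0.9564)
∠(n_0, n_2) = 173.29°
δ = |180° − 173.29°| = 6.71°
6.71° ≤ 2α = 11.42°  →  valid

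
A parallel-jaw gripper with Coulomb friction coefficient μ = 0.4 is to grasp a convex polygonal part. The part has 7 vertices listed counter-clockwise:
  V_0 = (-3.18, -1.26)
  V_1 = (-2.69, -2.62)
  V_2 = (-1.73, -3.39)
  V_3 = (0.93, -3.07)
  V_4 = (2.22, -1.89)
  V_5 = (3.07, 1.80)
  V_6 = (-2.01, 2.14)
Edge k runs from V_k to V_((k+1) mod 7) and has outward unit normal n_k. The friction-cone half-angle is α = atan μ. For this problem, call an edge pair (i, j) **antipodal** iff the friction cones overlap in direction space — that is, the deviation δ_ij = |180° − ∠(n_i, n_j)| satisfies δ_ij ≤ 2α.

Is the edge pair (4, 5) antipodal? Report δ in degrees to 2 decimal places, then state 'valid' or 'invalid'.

δ = 80.86°, invalid

α = atan 0.4 = 21.80°;  2α = 43.60°
edge 4: e_4 = (+0.85, +3.69);  n_4 = (+0.9745, -0.2245)
edge 5: e_5 = (-5.08, +0.34);  n_5 = (+0.0668, +0.9978)
∠(n_4, n_5) = 99.14°
δ = |180° − 99.14°| = 80.86°
80.86° > 2α = 43.60°  →  invalid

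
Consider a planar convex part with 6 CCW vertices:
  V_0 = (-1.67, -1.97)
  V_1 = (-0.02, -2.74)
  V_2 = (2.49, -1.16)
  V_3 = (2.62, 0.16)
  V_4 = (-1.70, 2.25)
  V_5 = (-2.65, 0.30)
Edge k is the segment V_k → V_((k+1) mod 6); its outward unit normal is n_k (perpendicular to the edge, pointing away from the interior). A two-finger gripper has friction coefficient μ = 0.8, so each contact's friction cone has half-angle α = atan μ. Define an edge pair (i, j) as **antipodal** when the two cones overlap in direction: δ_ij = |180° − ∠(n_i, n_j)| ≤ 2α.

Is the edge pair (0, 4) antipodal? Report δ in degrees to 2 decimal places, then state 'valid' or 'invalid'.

δ = 89.04°, invalid

α = atan 0.8 = 38.66°;  2α = 77.32°
edge 0: e_0 = (+1.65, -0.77);  n_0 = (-0.4229, -0.9062)
edge 4: e_4 = (-0.95, -1.95);  n_4 = (-0.8990, +0.4380)
∠(n_0, n_4) = 90.96°
δ = |180° − 90.96°| = 89.04°
89.04° > 2α = 77.32°  →  invalid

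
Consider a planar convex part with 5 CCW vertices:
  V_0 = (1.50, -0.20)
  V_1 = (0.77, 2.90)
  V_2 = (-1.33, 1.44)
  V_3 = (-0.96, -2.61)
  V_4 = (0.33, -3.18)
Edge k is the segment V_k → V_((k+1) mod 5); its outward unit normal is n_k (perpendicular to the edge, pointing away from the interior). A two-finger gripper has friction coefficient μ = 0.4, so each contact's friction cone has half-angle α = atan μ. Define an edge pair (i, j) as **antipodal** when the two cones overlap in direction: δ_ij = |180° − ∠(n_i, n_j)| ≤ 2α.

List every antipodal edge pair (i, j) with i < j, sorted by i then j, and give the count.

count = 3; pairs: (0,2), (1,4), (2,4)

α = atan 0.4 = 21.80°;  2α = 43.60°
n_0 = (+0.9734, +0.2292)
n_1 = (-0.5708, +0.8211)
n_2 = (-0.9959, -0.0910)
n_3 = (-0.4042, -0.9147)
n_4 = (+0.9308, -0.3655)
  (0,1): δ = 68.44°  ·
  (0,2): δ = 8.03°  ✓
  (0,3): δ = 52.91°  ·
  (0,4): δ = 145.31°  ·
  (1,2): δ = 119.59°  ·
  (1,3): δ = 58.65°  ·
  (1,4): δ = 33.76°  ✓
  (2,3): δ = 119.06°  ·
  (2,4): δ = 26.66°  ✓
  (3,4): δ = 87.60°  ·
antipodal pairs: 3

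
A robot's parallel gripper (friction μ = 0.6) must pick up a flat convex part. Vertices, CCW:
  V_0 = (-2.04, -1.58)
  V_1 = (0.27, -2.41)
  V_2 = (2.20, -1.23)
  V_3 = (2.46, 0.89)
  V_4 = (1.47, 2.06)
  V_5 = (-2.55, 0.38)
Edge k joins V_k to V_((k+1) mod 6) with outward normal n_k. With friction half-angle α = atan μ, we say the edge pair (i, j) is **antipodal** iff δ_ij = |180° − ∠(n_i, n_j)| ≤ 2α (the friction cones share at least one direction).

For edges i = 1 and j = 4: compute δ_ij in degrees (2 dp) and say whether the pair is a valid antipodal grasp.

α = atan 0.6 = 30.96°;  2α = 61.93°
edge 1: e_1 = (+1.93, +1.18);  n_1 = (+0.5216, -0.8532)
edge 4: e_4 = (-4.02, -1.68);  n_4 = (-0.3856, +0.9227)
∠(n_1, n_4) = 171.24°
δ = |180° − 171.24°| = 8.76°
8.76° ≤ 2α = 61.93°  →  valid

δ = 8.76°, valid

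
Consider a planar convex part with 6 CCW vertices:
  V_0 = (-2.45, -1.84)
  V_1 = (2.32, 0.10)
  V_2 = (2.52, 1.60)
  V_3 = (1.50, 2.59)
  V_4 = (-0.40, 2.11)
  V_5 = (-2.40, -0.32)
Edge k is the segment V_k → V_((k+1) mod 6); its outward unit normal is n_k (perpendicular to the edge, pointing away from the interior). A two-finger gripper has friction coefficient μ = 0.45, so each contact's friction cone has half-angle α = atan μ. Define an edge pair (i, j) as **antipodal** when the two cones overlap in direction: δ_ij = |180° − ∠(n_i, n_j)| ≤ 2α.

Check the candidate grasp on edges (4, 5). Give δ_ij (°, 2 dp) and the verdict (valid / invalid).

α = atan 0.45 = 24.23°;  2α = 48.46°
edge 4: e_4 = (-2.00, -2.43);  n_4 = (-0.7721, +0.6355)
edge 5: e_5 = (-0.05, -1.52);  n_5 = (-0.9995, +0.0329)
∠(n_4, n_5) = 37.57°
δ = |180° − 37.57°| = 142.43°
142.43° > 2α = 48.46°  →  invalid

δ = 142.43°, invalid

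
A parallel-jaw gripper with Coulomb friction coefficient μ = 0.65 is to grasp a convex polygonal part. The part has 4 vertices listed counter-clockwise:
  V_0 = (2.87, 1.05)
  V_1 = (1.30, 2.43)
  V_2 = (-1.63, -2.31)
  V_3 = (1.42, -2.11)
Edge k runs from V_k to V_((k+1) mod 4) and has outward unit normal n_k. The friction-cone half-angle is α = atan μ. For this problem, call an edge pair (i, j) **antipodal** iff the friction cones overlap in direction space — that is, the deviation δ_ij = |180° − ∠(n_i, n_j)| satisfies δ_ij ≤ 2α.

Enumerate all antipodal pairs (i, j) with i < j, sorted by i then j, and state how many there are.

α = atan 0.65 = 33.02°;  2α = 66.05°
n_0 = (+0.6602, +0.7511)
n_1 = (-0.8506, +0.5258)
n_2 = (+0.0654, -0.9979)
n_3 = (+0.9089, -0.4171)
  (0,1): δ = 80.41°  ·
  (0,2): δ = 45.07°  ✓
  (0,3): δ = 106.67°  ·
  (1,2): δ = 54.53°  ✓
  (1,3): δ = 7.07°  ✓
  (2,3): δ = 118.40°  ·
antipodal pairs: 3

count = 3; pairs: (0,2), (1,2), (1,3)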